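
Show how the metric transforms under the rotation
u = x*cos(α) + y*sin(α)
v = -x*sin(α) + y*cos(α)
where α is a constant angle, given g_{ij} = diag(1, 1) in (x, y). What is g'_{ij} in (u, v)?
Invert the transformation: x = u*cos(α) - v*sin(α), y = u*sin(α) + v*cos(α)
g'_{ij} = (∂x^k/∂x'^i)(∂x^l/∂x'^j) g_{kl}; with g_{kl} = δ_{kl} this is Σ_k (∂x^k/∂x'^i)(∂x^k/∂x'^j).
Jacobian: ∂x/∂u = cos(α), ∂x/∂v = -sin(α), ∂y/∂u = sin(α), ∂y/∂v = cos(α)
g'_{uu} = (cos(α))(cos(α)) + (sin(α))(sin(α)) = 1
g'_{uv} = (cos(α))(-sin(α)) + (sin(α))(cos(α)) = 0
g'_{vv} = (-sin(α))(-sin(α)) + (cos(α))(cos(α)) = 1
g'_{ij} = diag(1, 1)
The Euclidean metric is invariant under rotations.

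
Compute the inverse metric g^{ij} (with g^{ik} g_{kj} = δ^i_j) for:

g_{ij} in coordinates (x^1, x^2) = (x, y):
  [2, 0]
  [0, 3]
The metric is diagonal, so g^{ij} is diagonal with entries 1/g_{ii}: diag(1/2, 1/3).
g^{ij}:
  [1/2, 0]
  [0, 1/3]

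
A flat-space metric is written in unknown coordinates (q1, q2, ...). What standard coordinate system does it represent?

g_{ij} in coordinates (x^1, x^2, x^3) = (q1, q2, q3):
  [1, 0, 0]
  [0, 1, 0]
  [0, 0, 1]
All components are constant and the metric is the identity, i.e. orthonormal rectilinear coordinates.
Cartesian (3D) coordinates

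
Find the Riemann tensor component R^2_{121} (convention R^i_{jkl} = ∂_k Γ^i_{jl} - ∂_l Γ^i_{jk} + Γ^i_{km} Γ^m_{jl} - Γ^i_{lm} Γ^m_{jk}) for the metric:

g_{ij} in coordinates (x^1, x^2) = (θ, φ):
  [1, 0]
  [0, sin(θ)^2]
Non-zero Christoffel symbols (Γ^k_{ij} = Γ^k_{ji}):
Γ^θ_{φ φ} = -sin(2*θ)/2
Γ^φ_{θ φ} = 1/tan(θ)
R^φ_{θ φ θ} = ∂_φ Γ^φ_{θ θ} - ∂_θ Γ^φ_{θ φ} + Γ^φ_{φ m} Γ^m_{θ θ} - Γ^φ_{θ m} Γ^m_{θ φ}
  = (0) - (-1/sin(θ)^2) + (0) - (1/tan(θ)^2) = 1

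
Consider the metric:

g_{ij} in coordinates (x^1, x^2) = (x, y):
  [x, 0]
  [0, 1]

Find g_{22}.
With x^1 = x, x^2 = y, g_{22} = g_{yy} is the row-2, column-2 entry of the matrix.
g_{22} = 1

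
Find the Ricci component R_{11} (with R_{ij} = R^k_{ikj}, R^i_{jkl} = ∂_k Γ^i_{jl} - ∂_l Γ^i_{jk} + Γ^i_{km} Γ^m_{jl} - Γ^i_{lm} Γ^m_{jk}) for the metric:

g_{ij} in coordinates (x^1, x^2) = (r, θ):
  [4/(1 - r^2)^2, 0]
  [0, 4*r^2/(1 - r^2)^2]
Non-zero Christoffel symbols (Γ^k_{ij} = Γ^k_{ji}):
Γ^r_{r r} = 2*r/(1 - r^2)
Γ^r_{θ θ} = (r^3 + r)/(r^2 - 1)
Γ^θ_{r θ} = (-r^2 - 1)/(r^3 - r)
R^r_{r r r} = 0 (a repeated index in an antisymmetric pair)
R^θ_{r θ r} = ∂_θ Γ^θ_{r r} - ∂_r Γ^θ_{r θ} + Γ^θ_{θ m} Γ^m_{r r} - Γ^θ_{r m} Γ^m_{r θ}
  = (0) - ((r^4 + 4*r^2 - 1)/(r^3 - r)^2) + (2*(r^2 + 1)/(r^2 - 1)^2) - ((r^2 + 1)^2/(r^3 - r)^2) = -4/(r^2 - 1)^2
R_{rr} = R^r_{r r r} + R^θ_{r θ r} = (0) + (-4/(r^2 - 1)^2) = -4/(r^2 - 1)^2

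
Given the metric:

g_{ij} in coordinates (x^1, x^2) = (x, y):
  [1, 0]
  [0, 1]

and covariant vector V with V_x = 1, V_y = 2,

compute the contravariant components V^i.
Inverse metric (diagonal): g^{xx} = 1, g^{yy} = 1
V^i = g^{ij} V_j:
V^x = (1)(1) + (0)(2) = 1
V^y = (0)(1) + (1)(2) = 2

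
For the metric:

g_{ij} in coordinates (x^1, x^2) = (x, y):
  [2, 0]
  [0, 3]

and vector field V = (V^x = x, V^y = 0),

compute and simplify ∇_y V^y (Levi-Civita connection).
All Christoffel symbols are zero.
∇_y V^y = ∂_y V^y + Γ^y_{y j} V^j
  = (0) + (0)(x) + (0)(0)
  = 0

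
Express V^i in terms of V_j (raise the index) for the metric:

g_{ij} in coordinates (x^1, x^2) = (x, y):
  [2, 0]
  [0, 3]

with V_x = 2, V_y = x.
Inverse metric (diagonal): g^{xx} = 1/2, g^{yy} = 1/3
V^i = g^{ij} V_j:
V^x = (1/2)(2) + (0)(x) = 1
V^y = (0)(2) + (1/3)(x) = x/3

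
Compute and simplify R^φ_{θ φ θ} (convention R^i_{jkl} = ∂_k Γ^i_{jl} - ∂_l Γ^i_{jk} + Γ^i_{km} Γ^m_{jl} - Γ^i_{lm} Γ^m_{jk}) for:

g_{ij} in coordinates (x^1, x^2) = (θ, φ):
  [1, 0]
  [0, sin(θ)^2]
Non-zero Christoffel symbols (Γ^k_{ij} = Γ^k_{ji}):
Γ^θ_{φ φ} = -sin(2*θ)/2
Γ^φ_{θ φ} = 1/tan(θ)
R^φ_{θ φ θ} = ∂_φ Γ^φ_{θ θ} - ∂_θ Γ^φ_{θ φ} + Γ^φ_{φ m} Γ^m_{θ θ} - Γ^φ_{θ m} Γ^m_{θ φ}
  = (0) - (-1/sin(θ)^2) + (0) - (1/tan(θ)^2) = 1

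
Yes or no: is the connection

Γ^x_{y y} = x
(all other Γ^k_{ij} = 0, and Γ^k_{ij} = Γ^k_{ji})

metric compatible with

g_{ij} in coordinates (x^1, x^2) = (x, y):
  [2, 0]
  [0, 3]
Using ∇_k g_{ij} = ∂_k g_{ij} - Γ^m_{ki} g_{mj} - Γ^m_{kj} g_{im}:
∇_y g_{xy} = (0) - (0) - (2*x) = -2*x ≠ 0
So the connection is not metric compatible (it is not the Levi-Civita connection).
No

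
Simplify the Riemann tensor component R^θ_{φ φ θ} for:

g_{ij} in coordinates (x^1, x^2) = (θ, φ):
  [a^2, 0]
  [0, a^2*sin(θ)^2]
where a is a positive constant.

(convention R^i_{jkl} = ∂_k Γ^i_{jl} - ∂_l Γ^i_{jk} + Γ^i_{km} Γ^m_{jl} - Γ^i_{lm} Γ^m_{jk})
Non-zero Christoffel symbols (Γ^k_{ij} = Γ^k_{ji}):
Γ^θ_{φ φ} = -sin(2*θ)/2
Γ^φ_{θ φ} = 1/tan(θ)
R^θ_{φ φ θ} = ∂_φ Γ^θ_{φ θ} - ∂_θ Γ^θ_{φ φ} + Γ^θ_{φ m} Γ^m_{φ θ} - Γ^θ_{θ m} Γ^m_{φ φ}
  = (0) - (-cos(2*θ)) + (-cos(θ)^2) - (0) = -sin(θ)^2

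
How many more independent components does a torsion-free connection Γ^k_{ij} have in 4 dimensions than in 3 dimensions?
Independent components in n dimensions: n × n(n+1)/2 = n^2(n+1)/2.
4D: 4 × 10 = 40
3D: 3 × 6 = 18
Difference = 40 - 18 = 22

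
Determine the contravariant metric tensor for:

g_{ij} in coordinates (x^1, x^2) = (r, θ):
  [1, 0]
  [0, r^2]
The metric is diagonal, so g^{ij} is diagonal with entries 1/g_{ii}: diag(1, 1/(r^2)).
g^{ij}:
  [1, 0]
  [0, 1/r^2]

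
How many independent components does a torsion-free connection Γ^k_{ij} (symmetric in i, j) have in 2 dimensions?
Γ^k_{ij} has n choices for the upper index and n(n+1)/2 independent symmetric lower index pairs.
Total = 2 × 2×3/2 = 2 × 3 = 6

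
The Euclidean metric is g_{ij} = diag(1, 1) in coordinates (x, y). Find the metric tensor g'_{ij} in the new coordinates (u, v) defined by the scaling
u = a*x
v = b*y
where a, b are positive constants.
Invert the transformation: x = u/a, y = v/b
g'_{ij} = (∂x^k/∂x'^i)(∂x^l/∂x'^j) g_{kl}; with g_{kl} = δ_{kl} this is Σ_k (∂x^k/∂x'^i)(∂x^k/∂x'^j).
Jacobian: ∂x/∂u = 1/a, ∂x/∂v = 0, ∂y/∂u = 0, ∂y/∂v = 1/b
g'_{uu} = (1/a)(1/a) + (0)(0) = 1/a^2
g'_{uv} = (1/a)(0) + (0)(1/b) = 0
g'_{vv} = (0)(0) + (1/b)(1/b) = 1/b^2
g'_{ij} = diag(1/a^2, 1/b^2)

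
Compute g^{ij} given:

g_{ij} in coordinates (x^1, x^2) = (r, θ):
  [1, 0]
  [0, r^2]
The metric is diagonal, so g^{ij} is diagonal with entries 1/g_{ii}: diag(1, 1/(r^2)).
g^{ij}:
  [1, 0]
  [0, 1/r^2]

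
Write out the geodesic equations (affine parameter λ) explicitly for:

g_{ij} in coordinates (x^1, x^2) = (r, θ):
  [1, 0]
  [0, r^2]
Geodesic equation: d^2x^k/dλ^2 + Γ^k_{ij} (dx^i/dλ)(dx^j/dλ) = 0.
Non-zero Christoffel symbols:
Γ^r_{θ θ} = -r
Γ^θ_{r θ} = 1/r
Substituting (the symmetric pair Γ^k_{ij}, Γ^k_{ji} combines into a factor 2):
d^2r/dλ^2 - r (dθ/dλ)^2 = 0
d^2θ/dλ^2 + (2/r) (dr/dλ)(dθ/dλ) = 0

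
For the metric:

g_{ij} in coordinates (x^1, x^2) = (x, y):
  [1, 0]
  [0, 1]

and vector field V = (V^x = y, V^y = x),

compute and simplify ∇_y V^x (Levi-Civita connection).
All Christoffel symbols are zero.
∇_y V^x = ∂_y V^x + Γ^x_{y j} V^j
  = (1) + (0)(y) + (0)(x)
  = 1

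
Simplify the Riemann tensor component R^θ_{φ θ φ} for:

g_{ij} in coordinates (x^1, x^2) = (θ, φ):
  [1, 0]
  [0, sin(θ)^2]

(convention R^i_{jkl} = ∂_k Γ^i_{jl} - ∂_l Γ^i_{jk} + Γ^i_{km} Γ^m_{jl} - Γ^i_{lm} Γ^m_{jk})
Non-zero Christoffel symbols (Γ^k_{ij} = Γ^k_{ji}):
Γ^θ_{φ φ} = -sin(2*θ)/2
Γ^φ_{θ φ} = 1/tan(θ)
R^θ_{φ θ φ} = ∂_θ Γ^θ_{φ φ} - ∂_φ Γ^θ_{φ θ} + Γ^θ_{θ m} Γ^m_{φ φ} - Γ^θ_{φ m} Γ^m_{φ θ}
  = (-cos(2*θ)) - (0) + (0) - (-cos(θ)^2) = sin(θ)^2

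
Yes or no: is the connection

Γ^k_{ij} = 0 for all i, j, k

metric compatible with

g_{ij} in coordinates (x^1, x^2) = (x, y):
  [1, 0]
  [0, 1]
Using ∇_k g_{ij} = ∂_k g_{ij} - Γ^m_{ki} g_{mj} - Γ^m_{kj} g_{im}:
e.g. ∇_x g_{xx} = (0) - (0) - (0) = 0
Every component ∇_k g_{ij} vanishes: the connection is metric compatible.
Yes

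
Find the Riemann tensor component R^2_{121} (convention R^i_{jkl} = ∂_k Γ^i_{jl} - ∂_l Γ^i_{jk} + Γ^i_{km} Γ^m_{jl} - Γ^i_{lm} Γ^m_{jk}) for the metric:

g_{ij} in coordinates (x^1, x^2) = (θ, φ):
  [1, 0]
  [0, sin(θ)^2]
Non-zero Christoffel symbols (Γ^k_{ij} = Γ^k_{ji}):
Γ^θ_{φ φ} = -sin(2*θ)/2
Γ^φ_{θ φ} = 1/tan(θ)
R^φ_{θ φ θ} = ∂_φ Γ^φ_{θ θ} - ∂_θ Γ^φ_{θ φ} + Γ^φ_{φ m} Γ^m_{θ θ} - Γ^φ_{θ m} Γ^m_{θ φ}
  = (0) - (-1/sin(θ)^2) + (0) - (1/tan(θ)^2) = 1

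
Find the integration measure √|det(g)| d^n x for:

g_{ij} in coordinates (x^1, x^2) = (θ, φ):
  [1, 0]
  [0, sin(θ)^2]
det(g) = sin(θ)^2
√|det(g)| = sin(θ) (taking 0 < θ < π so that |sin(θ)| = sin(θ))
Volume element: dV = sin(θ) dθ dφ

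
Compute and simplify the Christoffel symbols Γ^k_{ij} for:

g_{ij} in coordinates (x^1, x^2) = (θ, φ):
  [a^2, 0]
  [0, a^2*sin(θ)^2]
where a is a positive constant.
Using Γ^k_{ij} = (1/2) g^{km} (∂_i g_{mj} + ∂_j g_{mi} - ∂_m g_{ij}); the metric is diagonal, so only the m = k term contributes.
Non-zero symbols (using the symmetry Γ^k_{ij} = Γ^k_{ji}):
Γ^θ_{φ φ} = (1/2) g^{θθ} (∂_φ g_{θφ} + ∂_φ g_{θφ} - ∂_θ g_{φφ}) = (1/2)(1/a^2)((0) + (0) - (a^2*sin(2*θ))) = -sin(2*θ)/2
Γ^φ_{θ φ} = (1/2) g^{φφ} (∂_θ g_{φφ} + ∂_φ g_{φθ} - ∂_φ g_{θφ}) = (1/2)(1/(a^2*sin(θ)^2))((a^2*sin(2*θ)) + (0) - (0)) = 1/tan(θ)
All other Christoffel symbols are zero.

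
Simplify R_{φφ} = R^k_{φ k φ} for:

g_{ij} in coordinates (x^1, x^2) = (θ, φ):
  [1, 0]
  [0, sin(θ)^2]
Non-zero Christoffel symbols (Γ^k_{ij} = Γ^k_{ji}):
Γ^θ_{φ φ} = -sin(2*θ)/2
Γ^φ_{θ φ} = 1/tan(θ)
R^θ_{φ θ φ} = ∂_θ Γ^θ_{φ φ} - ∂_φ Γ^θ_{φ θ} + Γ^θ_{θ m} Γ^m_{φ φ} - Γ^θ_{φ m} Γ^m_{φ θ}
  = (-cos(2*θ)) - (0) + (0) - (-cos(θ)^2) = sin(θ)^2
R^φ_{φ φ φ} = 0 (a repeated index in an antisymmetric pair)
R_{φφ} = R^θ_{φ θ φ} + R^φ_{φ φ φ} = (sin(θ)^2) + (0) = sin(θ)^2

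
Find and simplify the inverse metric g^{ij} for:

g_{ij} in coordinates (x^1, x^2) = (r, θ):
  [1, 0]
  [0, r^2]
The metric is diagonal, so g^{ij} is diagonal with entries 1/g_{ii}: diag(1, 1/(r^2)).
g^{ij}:
  [1, 0]
  [0, 1/r^2]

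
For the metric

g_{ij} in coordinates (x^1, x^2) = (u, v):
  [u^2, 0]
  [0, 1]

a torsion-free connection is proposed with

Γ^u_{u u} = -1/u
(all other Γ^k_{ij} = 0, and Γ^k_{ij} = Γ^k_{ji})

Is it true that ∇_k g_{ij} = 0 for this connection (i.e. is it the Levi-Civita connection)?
Using ∇_k g_{ij} = ∂_k g_{ij} - Γ^m_{ki} g_{mj} - Γ^m_{kj} g_{im}:
∇_u g_{uu} = (2*u) - (-u) - (-u) = 4*u ≠ 0
So the connection is not metric compatible (it is not the Levi-Civita connection).
No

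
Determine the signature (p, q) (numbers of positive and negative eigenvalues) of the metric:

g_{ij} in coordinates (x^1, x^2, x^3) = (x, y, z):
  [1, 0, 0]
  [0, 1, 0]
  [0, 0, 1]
The metric is diagonal, so its eigenvalues are the diagonal entries: 1, 1, 1 (at a generic point, where coordinate-dependent entries are positive).
3 positive, 0 negative.
(3, 0) - Riemannian (positive definite)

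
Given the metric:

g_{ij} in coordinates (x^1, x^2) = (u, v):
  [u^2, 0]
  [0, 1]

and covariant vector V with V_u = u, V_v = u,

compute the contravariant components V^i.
Inverse metric (diagonal): g^{uu} = 1/u^2, g^{vv} = 1
V^i = g^{ij} V_j:
V^u = (1/u^2)(u) + (0)(u) = 1/u
V^v = (0)(u) + (1)(u) = u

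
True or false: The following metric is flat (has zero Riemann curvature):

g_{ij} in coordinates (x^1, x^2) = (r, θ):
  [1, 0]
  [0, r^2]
Non-zero Christoffel symbols:
Γ^r_{θ θ} = -r
Γ^θ_{r θ} = 1/r
Ricci tensor: R_{rr} = 0, R_{rθ} = 0, R_{θθ} = 0
All R_{ij} vanish; in 2 dimensions the Riemann tensor is fully determined by the Ricci tensor, so R^i_{jkl} = 0: the metric is flat (curvilinear coordinates on flat space).
True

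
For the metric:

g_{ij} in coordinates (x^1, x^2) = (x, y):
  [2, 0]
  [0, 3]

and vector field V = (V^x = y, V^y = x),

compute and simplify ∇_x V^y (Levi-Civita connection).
All Christoffel symbols are zero.
∇_x V^y = ∂_x V^y + Γ^y_{x j} V^j
  = (1) + (0)(y) + (0)(x)
  = 1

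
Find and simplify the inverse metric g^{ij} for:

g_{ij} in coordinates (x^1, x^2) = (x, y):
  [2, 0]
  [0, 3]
The metric is diagonal, so g^{ij} is diagonal with entries 1/g_{ii}: diag(1/2, 1/3).
g^{ij}:
  [1/2, 0]
  [0, 1/3]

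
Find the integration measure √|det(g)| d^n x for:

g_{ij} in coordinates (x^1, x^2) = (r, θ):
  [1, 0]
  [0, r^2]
det(g) = r^2
√|det(g)| = r
Volume element: dV = r dr dθ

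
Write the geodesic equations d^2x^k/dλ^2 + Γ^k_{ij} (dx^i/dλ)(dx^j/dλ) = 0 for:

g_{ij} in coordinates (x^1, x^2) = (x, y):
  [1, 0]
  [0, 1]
Geodesic equation: d^2x^k/dλ^2 + Γ^k_{ij} (dx^i/dλ)(dx^j/dλ) = 0.
All Christoffel symbols vanish, so the geodesics are straight lines:
d^2x/dλ^2 = 0
d^2y/dλ^2 = 0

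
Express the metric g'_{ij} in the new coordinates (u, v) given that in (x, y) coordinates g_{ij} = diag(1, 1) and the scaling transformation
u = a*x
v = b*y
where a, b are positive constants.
Invert the transformation: x = u/a, y = v/b
g'_{ij} = (∂x^k/∂x'^i)(∂x^l/∂x'^j) g_{kl}; with g_{kl} = δ_{kl} this is Σ_k (∂x^k/∂x'^i)(∂x^k/∂x'^j).
Jacobian: ∂x/∂u = 1/a, ∂x/∂v = 0, ∂y/∂u = 0, ∂y/∂v = 1/b
g'_{uu} = (1/a)(1/a) + (0)(0) = 1/a^2
g'_{uv} = (1/a)(0) + (0)(1/b) = 0
g'_{vv} = (0)(0) + (1/b)(1/b) = 1/b^2
g'_{ij} = diag(1/a^2, 1/b^2)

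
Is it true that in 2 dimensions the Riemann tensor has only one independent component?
The number of independent components is n^2(n^2-1)/12 = 4·3/12 = 1 for n = 2 (e.g. R_{1212}).
Yes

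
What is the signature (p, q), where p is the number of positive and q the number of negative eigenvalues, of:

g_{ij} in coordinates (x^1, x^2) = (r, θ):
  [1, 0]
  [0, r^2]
The metric is diagonal, so its eigenvalues are the diagonal entries: 1, r^2 (at a generic point, where coordinate-dependent entries are positive).
2 positive, 0 negative.
(2, 0) - Riemannian (positive definite)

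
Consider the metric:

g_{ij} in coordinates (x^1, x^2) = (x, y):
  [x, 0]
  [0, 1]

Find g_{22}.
With x^1 = x, x^2 = y, g_{22} = g_{yy} is the row-2, column-2 entry of the matrix.
g_{22} = 1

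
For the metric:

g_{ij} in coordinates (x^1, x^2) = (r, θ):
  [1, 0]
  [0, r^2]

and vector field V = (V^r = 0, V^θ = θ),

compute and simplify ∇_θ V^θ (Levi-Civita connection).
Non-zero Christoffel symbols:
Γ^r_{θ θ} = -r
Γ^θ_{r θ} = 1/r
∇_θ V^θ = ∂_θ V^θ + Γ^θ_{θ j} V^j
  = (1) + (1/r)(0) + (0)(θ)
  = 1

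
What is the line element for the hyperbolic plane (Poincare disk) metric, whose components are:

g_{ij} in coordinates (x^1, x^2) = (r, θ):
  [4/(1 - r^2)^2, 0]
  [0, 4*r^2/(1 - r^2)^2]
ds^2 = g_{ij} dx^i dx^j; only the non-zero components contribute.
ds^2 = (4/(1 - r^2)^2) dr^2 + (4*r^2/(1 - r^2)^2) dθ^2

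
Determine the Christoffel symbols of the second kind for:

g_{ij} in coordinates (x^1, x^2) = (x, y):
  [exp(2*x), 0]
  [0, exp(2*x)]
Using Γ^k_{ij} = (1/2) g^{km} (∂_i g_{mj} + ∂_j g_{mi} - ∂_m g_{ij}); the metric is diagonal, so only the m = k term contributes.
Non-zero symbols (using the symmetry Γ^k_{ij} = Γ^k_{ji}):
Γ^x_{x x} = (1/2) g^{xx} (∂_x g_{xx} + ∂_x g_{xx} - ∂_x g_{xx}) = (1/2)(exp(-2*x))((2*exp(2*x)) + (2*exp(2*x)) - (2*exp(2*x))) = 1
Γ^x_{y y} = (1/2) g^{xx} (∂_y g_{xy} + ∂_y g_{xy} - ∂_x g_{yy}) = (1/2)(exp(-2*x))((0) + (0) - (2*exp(2*x))) = -1
Γ^y_{x y} = (1/2) g^{yy} (∂_x g_{yy} + ∂_y g_{yx} - ∂_y g_{xy}) = (1/2)(exp(-2*x))((2*exp(2*x)) + (0) - (0)) = 1
All other Christoffel symbols are zero.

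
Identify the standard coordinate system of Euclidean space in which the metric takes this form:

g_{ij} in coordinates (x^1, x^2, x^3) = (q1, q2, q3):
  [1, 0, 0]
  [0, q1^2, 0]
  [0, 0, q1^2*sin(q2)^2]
The line element ds^2 = dq1^2 + q1^2 dq2^2 + q1^2 sin(q2)^2 dq3^2 is dr^2 + r^2 dθ^2 + r^2 sin(θ)^2 dφ^2 with q1 = r, q2 = θ, q3 = φ.
spherical coordinates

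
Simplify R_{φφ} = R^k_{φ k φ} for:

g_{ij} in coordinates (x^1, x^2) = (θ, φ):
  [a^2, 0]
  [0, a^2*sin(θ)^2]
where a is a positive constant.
Non-zero Christoffel symbols (Γ^k_{ij} = Γ^k_{ji}):
Γ^θ_{φ φ} = -sin(2*θ)/2
Γ^φ_{θ φ} = 1/tan(θ)
R^θ_{φ θ φ} = ∂_θ Γ^θ_{φ φ} - ∂_φ Γ^θ_{φ θ} + Γ^θ_{θ m} Γ^m_{φ φ} - Γ^θ_{φ m} Γ^m_{φ θ}
  = (-cos(2*θ)) - (0) + (0) - (-cos(θ)^2) = sin(θ)^2
R^φ_{φ φ φ} = 0 (a repeated index in an antisymmetric pair)
R_{φφ} = R^θ_{φ θ φ} + R^φ_{φ φ φ} = (sin(θ)^2) + (0) = sin(θ)^2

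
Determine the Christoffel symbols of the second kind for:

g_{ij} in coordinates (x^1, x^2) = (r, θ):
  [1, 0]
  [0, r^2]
Using Γ^k_{ij} = (1/2) g^{km} (∂_i g_{mj} + ∂_j g_{mi} - ∂_m g_{ij}); the metric is diagonal, so only the m = k term contributes.
Non-zero symbols (using the symmetry Γ^k_{ij} = Γ^k_{ji}):
Γ^r_{θ θ} = (1/2) g^{rr} (∂_θ g_{rθ} + ∂_θ g_{rθ} - ∂_r g_{θθ}) = (1/2)(1)((0) + (0) - (2*r)) = -r
Γ^θ_{r θ} = (1/2) g^{θθ} (∂_r g_{θθ} + ∂_θ g_{θr} - ∂_θ g_{rθ}) = (1/2)(1/r^2)((2*r) + (0) - (0)) = 1/r
All other Christoffel symbols are zero.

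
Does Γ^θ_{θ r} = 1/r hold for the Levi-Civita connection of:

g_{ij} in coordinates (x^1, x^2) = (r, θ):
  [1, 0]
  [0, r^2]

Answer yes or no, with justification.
Γ^θ_{θ r} = (1/2) g^{θθ} (∂_θ g_{θr} + ∂_r g_{θθ} - ∂_θ g_{θr}) = (1/2)(1/r^2)((0) + (2*r) - (0)) = 1/r
This equals the proposed value 1/r.
Yes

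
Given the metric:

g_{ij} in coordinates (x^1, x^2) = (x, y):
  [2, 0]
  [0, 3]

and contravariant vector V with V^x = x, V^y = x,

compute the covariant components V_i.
V_i = g_{ij} V^j:
V_x = (2)(x) + (0)(x) = 2*x
V_y = (0)(x) + (3)(x) = 3*x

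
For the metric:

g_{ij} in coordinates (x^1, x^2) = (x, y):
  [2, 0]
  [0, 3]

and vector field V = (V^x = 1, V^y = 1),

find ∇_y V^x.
All Christoffel symbols are zero.
∇_y V^x = ∂_y V^x + Γ^x_{y j} V^j
  = (0) + (0)(1) + (0)(1)
  = 0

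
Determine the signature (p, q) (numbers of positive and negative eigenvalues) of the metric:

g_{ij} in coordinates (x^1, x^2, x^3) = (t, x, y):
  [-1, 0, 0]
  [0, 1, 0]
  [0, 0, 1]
The metric is diagonal, so its eigenvalues are the diagonal entries: -1, 1, 1 (at a generic point, where coordinate-dependent entries are positive).
2 positive, 1 negative.
(2, 1) - Lorentzian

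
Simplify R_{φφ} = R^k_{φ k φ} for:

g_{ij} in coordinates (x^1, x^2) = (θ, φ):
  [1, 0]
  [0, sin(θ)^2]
Non-zero Christoffel symbols (Γ^k_{ij} = Γ^k_{ji}):
Γ^θ_{φ φ} = -sin(2*θ)/2
Γ^φ_{θ φ} = 1/tan(θ)
R^θ_{φ θ φ} = ∂_θ Γ^θ_{φ φ} - ∂_φ Γ^θ_{φ θ} + Γ^θ_{θ m} Γ^m_{φ φ} - Γ^θ_{φ m} Γ^m_{φ θ}
  = (-cos(2*θ)) - (0) + (0) - (-cos(θ)^2) = sin(θ)^2
R^φ_{φ φ φ} = 0 (a repeated index in an antisymmetric pair)
R_{φφ} = R^θ_{φ θ φ} + R^φ_{φ φ φ} = (sin(θ)^2) + (0) = sin(θ)^2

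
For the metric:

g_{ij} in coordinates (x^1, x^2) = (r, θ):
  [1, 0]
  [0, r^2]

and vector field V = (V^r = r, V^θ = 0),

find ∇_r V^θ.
Non-zero Christoffel symbols:
Γ^r_{θ θ} = -r
Γ^θ_{r θ} = 1/r
∇_r V^θ = ∂_r V^θ + Γ^θ_{r j} V^j
  = (0) + (0)(r) + (1/r)(0)
  = 0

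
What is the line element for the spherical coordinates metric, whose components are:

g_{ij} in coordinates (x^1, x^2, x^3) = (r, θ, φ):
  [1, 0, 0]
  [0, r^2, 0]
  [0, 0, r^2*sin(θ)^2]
ds^2 = g_{ij} dx^i dx^j; only the non-zero components contribute.
ds^2 = dr^2 + r^2 dθ^2 + r^2*sin(θ)^2 dφ^2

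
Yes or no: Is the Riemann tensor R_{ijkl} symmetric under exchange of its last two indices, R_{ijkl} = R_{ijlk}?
It is antisymmetric in the last pair: R_{ijkl} = -R_{ijlk}.
No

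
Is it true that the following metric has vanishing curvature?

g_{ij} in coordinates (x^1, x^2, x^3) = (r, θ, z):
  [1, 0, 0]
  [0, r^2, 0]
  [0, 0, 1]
Non-zero Christoffel symbols:
Γ^r_{θ θ} = -r
Γ^θ_{r θ} = 1/r
Ricci tensor: R_{rr} = 0, R_{rθ} = 0, R_{rz} = 0, R_{θθ} = 0, R_{θz} = 0, R_{zz} = 0
All R_{ij} vanish; in 3 dimensions the Riemann tensor is fully determined by the Ricci tensor, so R^i_{jkl} = 0: the metric is flat (curvilinear coordinates on flat space).
Yes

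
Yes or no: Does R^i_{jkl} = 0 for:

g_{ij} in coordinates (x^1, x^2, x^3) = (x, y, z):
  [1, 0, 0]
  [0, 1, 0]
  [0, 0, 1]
All metric components are constant, so every Christoffel symbol vanishes and R^i_{jkl} = 0.
Yes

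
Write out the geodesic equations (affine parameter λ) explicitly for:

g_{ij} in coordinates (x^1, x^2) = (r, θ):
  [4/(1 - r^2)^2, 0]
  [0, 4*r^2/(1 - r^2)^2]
Geodesic equation: d^2x^k/dλ^2 + Γ^k_{ij} (dx^i/dλ)(dx^j/dλ) = 0.
Non-zero Christoffel symbols:
Γ^r_{r r} = 2*r/(1 - r^2)
Γ^r_{θ θ} = (r^3 + r)/(r^2 - 1)
Γ^θ_{r θ} = (-r^2 - 1)/(r^3 - r)
Substituting (the symmetric pair Γ^k_{ij}, Γ^k_{ji} combines into a factor 2):
d^2r/dλ^2 + (2*r/(1 - r^2)) (dr/dλ)^2 + ((r^3 + r)/(r^2 - 1)) (dθ/dλ)^2 = 0
d^2θ/dλ^2 + ((-2*r^2 - 2)/(r^3 - r)) (dr/dλ)(dθ/dλ) = 0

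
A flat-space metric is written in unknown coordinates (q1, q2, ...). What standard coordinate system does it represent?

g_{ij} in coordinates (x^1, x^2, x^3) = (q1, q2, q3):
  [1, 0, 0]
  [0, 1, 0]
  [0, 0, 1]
All components are constant and the metric is the identity, i.e. orthonormal rectilinear coordinates.
Cartesian (3D) coordinates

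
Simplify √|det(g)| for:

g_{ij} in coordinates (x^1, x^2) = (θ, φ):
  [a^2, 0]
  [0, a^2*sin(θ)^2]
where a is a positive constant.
det(g) = a^4*sin(θ)^2
√|det(g)| = a^2*sin(θ) (taking 0 < θ < π so that |sin(θ)| = sin(θ))
Volume element: dV = a^2*sin(θ) dθ dφ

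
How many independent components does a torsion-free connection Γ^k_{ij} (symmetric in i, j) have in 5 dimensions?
Γ^k_{ij} has n choices for the upper index and n(n+1)/2 independent symmetric lower index pairs.
Total = 5 × 5×6/2 = 5 × 15 = 75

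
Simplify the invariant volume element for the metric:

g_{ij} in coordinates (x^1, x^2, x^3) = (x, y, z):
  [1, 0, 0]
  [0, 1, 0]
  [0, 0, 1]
det(g) = 1
√|det(g)| = 1
Volume element: dV = 1 dx dy dz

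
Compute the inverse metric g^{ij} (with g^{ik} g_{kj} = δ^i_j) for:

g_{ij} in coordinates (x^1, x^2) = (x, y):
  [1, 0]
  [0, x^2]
The metric is diagonal, so g^{ij} is diagonal with entries 1/g_{ii}: diag(1, 1/(x^2)).
g^{ij}:
  [1, 0]
  [0, 1/x^2]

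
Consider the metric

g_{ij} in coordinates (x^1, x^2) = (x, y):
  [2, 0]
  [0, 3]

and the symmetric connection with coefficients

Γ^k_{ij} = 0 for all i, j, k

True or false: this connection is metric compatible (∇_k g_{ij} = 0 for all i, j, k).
Using ∇_k g_{ij} = ∂_k g_{ij} - Γ^m_{ki} g_{mj} - Γ^m_{kj} g_{im}:
e.g. ∇_x g_{xy} = (0) - (0) - (0) = 0
Every component ∇_k g_{ij} vanishes: the connection is metric compatible.
True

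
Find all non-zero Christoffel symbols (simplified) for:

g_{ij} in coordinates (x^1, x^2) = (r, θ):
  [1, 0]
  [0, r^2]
Using Γ^k_{ij} = (1/2) g^{km} (∂_i g_{mj} + ∂_j g_{mi} - ∂_m g_{ij}); the metric is diagonal, so only the m = k term contributes.
Non-zero symbols (using the symmetry Γ^k_{ij} = Γ^k_{ji}):
Γ^r_{θ θ} = (1/2) g^{rr} (∂_θ g_{rθ} + ∂_θ g_{rθ} - ∂_r g_{θθ}) = (1/2)(1)((0) + (0) - (2*r)) = -r
Γ^θ_{r θ} = (1/2) g^{θθ} (∂_r g_{θθ} + ∂_θ g_{θr} - ∂_θ g_{rθ}) = (1/2)(1/r^2)((2*r) + (0) - (0)) = 1/r
All other Christoffel symbols are zero.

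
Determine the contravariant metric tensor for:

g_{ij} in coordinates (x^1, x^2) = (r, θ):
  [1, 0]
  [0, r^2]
The metric is diagonal, so g^{ij} is diagonal with entries 1/g_{ii}: diag(1, 1/(r^2)).
g^{ij}:
  [1, 0]
  [0, 1/r^2]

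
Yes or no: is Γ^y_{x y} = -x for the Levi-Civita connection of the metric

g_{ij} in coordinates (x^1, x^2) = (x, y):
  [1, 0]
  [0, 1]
Γ^y_{x y} = (1/2) g^{yy} (∂_x g_{yy} + ∂_y g_{yx} - ∂_y g_{xy}) = (1/2)(1)((0) + (0) - (0)) = 0
This differs from the proposed value -x.
No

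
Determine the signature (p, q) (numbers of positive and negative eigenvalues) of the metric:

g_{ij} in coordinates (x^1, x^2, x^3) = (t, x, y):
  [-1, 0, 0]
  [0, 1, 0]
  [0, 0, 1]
The metric is diagonal, so its eigenvalues are the diagonal entries: -1, 1, 1 (at a generic point, where coordinate-dependent entries are positive).
2 positive, 1 negative.
(2, 1) - Lorentzian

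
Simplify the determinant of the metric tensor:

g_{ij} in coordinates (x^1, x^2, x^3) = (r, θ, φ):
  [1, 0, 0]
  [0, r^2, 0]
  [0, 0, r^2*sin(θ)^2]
Diagonal metric: det(g) = g_{11}·g_{22}·g_{33}
= (1)·(r^2)·(r^2*sin(θ)^2)
det(g) = r^4*sin(θ)^2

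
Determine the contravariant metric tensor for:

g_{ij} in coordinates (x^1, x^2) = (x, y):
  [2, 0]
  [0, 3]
The metric is diagonal, so g^{ij} is diagonal with entries 1/g_{ii}: diag(1/2, 1/3).
g^{ij}:
  [1/2, 0]
  [0, 1/3]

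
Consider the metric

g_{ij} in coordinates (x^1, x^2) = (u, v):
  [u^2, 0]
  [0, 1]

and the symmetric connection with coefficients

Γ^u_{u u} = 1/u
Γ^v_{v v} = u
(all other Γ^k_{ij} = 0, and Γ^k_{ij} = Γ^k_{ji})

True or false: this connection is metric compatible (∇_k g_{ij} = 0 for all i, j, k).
Using ∇_k g_{ij} = ∂_k g_{ij} - Γ^m_{ki} g_{mj} - Γ^m_{kj} g_{im}:
∇_v g_{vv} = (0) - (u) - (u) = -2*u ≠ 0
So the connection is not metric compatible (it is not the Levi-Civita connection).
False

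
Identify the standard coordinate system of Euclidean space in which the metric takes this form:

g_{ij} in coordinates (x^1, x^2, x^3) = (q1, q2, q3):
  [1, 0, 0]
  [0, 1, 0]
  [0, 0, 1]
All components are constant and the metric is the identity, i.e. orthonormal rectilinear coordinates.
Cartesian (3D) coordinates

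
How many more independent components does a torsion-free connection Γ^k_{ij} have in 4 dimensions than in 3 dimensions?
Independent components in n dimensions: n × n(n+1)/2 = n^2(n+1)/2.
4D: 4 × 10 = 40
3D: 3 × 6 = 18
Difference = 40 - 18 = 22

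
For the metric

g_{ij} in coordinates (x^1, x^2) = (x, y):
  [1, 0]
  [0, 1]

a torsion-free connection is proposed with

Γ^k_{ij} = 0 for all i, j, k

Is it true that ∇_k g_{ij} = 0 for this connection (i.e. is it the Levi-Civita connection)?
Using ∇_k g_{ij} = ∂_k g_{ij} - Γ^m_{ki} g_{mj} - Γ^m_{kj} g_{im}:
e.g. ∇_x g_{xy} = (0) - (0) - (0) = 0
Every component ∇_k g_{ij} vanishes: the connection is metric compatible.
Yes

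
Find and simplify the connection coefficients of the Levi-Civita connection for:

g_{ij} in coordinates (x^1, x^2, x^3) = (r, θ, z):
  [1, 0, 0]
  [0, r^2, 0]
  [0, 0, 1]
Using Γ^k_{ij} = (1/2) g^{km} (∂_i g_{mj} + ∂_j g_{mi} - ∂_m g_{ij}); the metric is diagonal, so only the m = k term contributes.
Non-zero symbols (using the symmetry Γ^k_{ij} = Γ^k_{ji}):
Γ^r_{θ θ} = (1/2) g^{rr} (∂_θ g_{rθ} + ∂_θ g_{rθ} - ∂_r g_{θθ}) = (1/2)(1)((0) + (0) - (2*r)) = -r
Γ^θ_{r θ} = (1/2) g^{θθ} (∂_r g_{θθ} + ∂_θ g_{θr} - ∂_θ g_{rθ}) = (1/2)(1/r^2)((2*r) + (0) - (0)) = 1/r
All other Christoffel symbols are zero.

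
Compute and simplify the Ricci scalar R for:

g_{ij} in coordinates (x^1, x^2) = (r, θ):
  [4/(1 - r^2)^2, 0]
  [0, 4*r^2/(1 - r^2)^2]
Non-zero Christoffel symbols (Γ^k_{ij} = Γ^k_{ji}):
Γ^r_{r r} = 2*r/(1 - r^2)
Γ^r_{θ θ} = (r^3 + r)/(r^2 - 1)
Γ^θ_{r θ} = (-r^2 - 1)/(r^3 - r)
Ricci tensor (R_{ij} = R^k_{ikj}): R_{rr} = -4/(r^2 - 1)^2, R_{rθ} = 0, R_{θθ} = -4*r^2/(r^2 - 1)^2
Inverse metric: g^{rr} = (1 - r^2)^2/4, g^{θθ} = (1 - r^2)^2/(4*r^2)
R = g^{ij} R_{ij} = ((1 - r^2)^2/4)(-4/(r^2 - 1)^2) + ((1 - r^2)^2/(4*r^2))(-4*r^2/(r^2 - 1)^2) = -2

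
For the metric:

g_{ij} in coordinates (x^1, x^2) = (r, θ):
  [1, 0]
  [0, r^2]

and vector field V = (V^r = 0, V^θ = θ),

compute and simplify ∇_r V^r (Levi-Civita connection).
Non-zero Christoffel symbols:
Γ^r_{θ θ} = -r
Γ^θ_{r θ} = 1/r
∇_r V^r = ∂_r V^r + Γ^r_{r j} V^j
  = (0) + (0)(0) + (0)(θ)
  = 0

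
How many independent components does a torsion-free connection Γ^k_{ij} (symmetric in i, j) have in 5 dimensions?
Γ^k_{ij} has n choices for the upper index and n(n+1)/2 independent symmetric lower index pairs.
Total = 5 × 5×6/2 = 5 × 15 = 75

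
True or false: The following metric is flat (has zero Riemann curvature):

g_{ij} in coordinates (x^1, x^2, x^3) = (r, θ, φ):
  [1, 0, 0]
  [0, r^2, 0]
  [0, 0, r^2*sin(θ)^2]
Non-zero Christoffel symbols:
Γ^r_{θ θ} = -r
Γ^r_{φ φ} = -r*sin(θ)^2
Γ^θ_{r θ} = 1/r
Γ^θ_{φ φ} = -sin(2*θ)/2
Γ^φ_{r φ} = 1/r
Γ^φ_{θ φ} = 1/tan(θ)
Ricci tensor: R_{rr} = 0, R_{rθ} = 0, R_{rφ} = 0, R_{θθ} = 0, R_{θφ} = 0, R_{φφ} = 0
All R_{ij} vanish; in 3 dimensions the Riemann tensor is fully determined by the Ricci tensor, so R^i_{jkl} = 0: the metric is flat (curvilinear coordinates on flat space).
True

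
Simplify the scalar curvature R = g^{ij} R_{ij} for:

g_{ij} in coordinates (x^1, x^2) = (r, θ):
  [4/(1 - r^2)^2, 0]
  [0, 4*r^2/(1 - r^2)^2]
Non-zero Christoffel symbols (Γ^k_{ij} = Γ^k_{ji}):
Γ^r_{r r} = 2*r/(1 - r^2)
Γ^r_{θ θ} = (r^3 + r)/(r^2 - 1)
Γ^θ_{r θ} = (-r^2 - 1)/(r^3 - r)
Ricci tensor (R_{ij} = R^k_{ikj}): R_{rr} = -4/(r^2 - 1)^2, R_{rθ} = 0, R_{θθ} = -4*r^2/(r^2 - 1)^2
Inverse metric: g^{rr} = (1 - r^2)^2/4, g^{θθ} = (1 - r^2)^2/(4*r^2)
R = g^{ij} R_{ij} = ((1 - r^2)^2/4)(-4/(r^2 - 1)^2) + ((1 - r^2)^2/(4*r^2))(-4*r^2/(r^2 - 1)^2) = -2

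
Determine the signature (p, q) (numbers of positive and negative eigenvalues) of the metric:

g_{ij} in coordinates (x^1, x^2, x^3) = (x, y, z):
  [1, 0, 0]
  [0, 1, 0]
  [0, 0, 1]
The metric is diagonal, so its eigenvalues are the diagonal entries: 1, 1, 1 (at a generic point, where coordinate-dependent entries are positive).
3 positive, 0 negative.
(3, 0) - Riemannian (positive definite)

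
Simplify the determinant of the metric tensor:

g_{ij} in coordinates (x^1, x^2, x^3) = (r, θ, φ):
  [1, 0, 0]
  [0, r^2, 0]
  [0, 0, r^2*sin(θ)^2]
Diagonal metric: det(g) = g_{11}·g_{22}·g_{33}
= (1)·(r^2)·(r^2*sin(θ)^2)
det(g) = r^4*sin(θ)^2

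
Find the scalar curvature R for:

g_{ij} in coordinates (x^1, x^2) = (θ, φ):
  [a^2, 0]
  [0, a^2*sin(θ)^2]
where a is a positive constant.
Non-zero Christoffel symbols (Γ^k_{ij} = Γ^k_{ji}):
Γ^θ_{φ φ} = -sin(2*θ)/2
Γ^φ_{θ φ} = 1/tan(θ)
Ricci tensor (R_{ij} = R^k_{ikj}): R_{θθ} = 1, R_{θφ} = 0, R_{φφ} = sin(θ)^2
Inverse metric: g^{θθ} = 1/a^2, g^{φφ} = 1/(a^2*sin(θ)^2)
R = g^{ij} R_{ij} = (1/a^2)(1) + (1/(a^2*sin(θ)^2))(sin(θ)^2) = 2/a^2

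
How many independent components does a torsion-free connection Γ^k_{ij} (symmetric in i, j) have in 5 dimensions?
Γ^k_{ij} has n choices for the upper index and n(n+1)/2 independent symmetric lower index pairs.
Total = 5 × 5×6/2 = 5 × 15 = 75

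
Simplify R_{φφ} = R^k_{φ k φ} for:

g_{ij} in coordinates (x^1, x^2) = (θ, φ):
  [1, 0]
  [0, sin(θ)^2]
Non-zero Christoffel symbols (Γ^k_{ij} = Γ^k_{ji}):
Γ^θ_{φ φ} = -sin(2*θ)/2
Γ^φ_{θ φ} = 1/tan(θ)
R^θ_{φ θ φ} = ∂_θ Γ^θ_{φ φ} - ∂_φ Γ^θ_{φ θ} + Γ^θ_{θ m} Γ^m_{φ φ} - Γ^θ_{φ m} Γ^m_{φ θ}
  = (-cos(2*θ)) - (0) + (0) - (-cos(θ)^2) = sin(θ)^2
R^φ_{φ φ φ} = 0 (a repeated index in an antisymmetric pair)
R_{φφ} = R^θ_{φ θ φ} + R^φ_{φ φ φ} = (sin(θ)^2) + (0) = sin(θ)^2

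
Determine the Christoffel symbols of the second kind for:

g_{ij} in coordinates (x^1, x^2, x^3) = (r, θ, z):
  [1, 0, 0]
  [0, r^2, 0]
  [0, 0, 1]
Using Γ^k_{ij} = (1/2) g^{km} (∂_i g_{mj} + ∂_j g_{mi} - ∂_m g_{ij}); the metric is diagonal, so only the m = k term contributes.
Non-zero symbols (using the symmetry Γ^k_{ij} = Γ^k_{ji}):
Γ^r_{θ θ} = (1/2) g^{rr} (∂_θ g_{rθ} + ∂_θ g_{rθ} - ∂_r g_{θθ}) = (1/2)(1)((0) + (0) - (2*r)) = -r
Γ^θ_{r θ} = (1/2) g^{θθ} (∂_r g_{θθ} + ∂_θ g_{θr} - ∂_θ g_{rθ}) = (1/2)(1/r^2)((2*r) + (0) - (0)) = 1/r
All other Christoffel symbols are zero.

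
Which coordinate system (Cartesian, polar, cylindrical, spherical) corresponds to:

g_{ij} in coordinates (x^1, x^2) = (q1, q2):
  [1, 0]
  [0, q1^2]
The line element ds^2 = dq1^2 + q1^2 dq2^2 is dr^2 + r^2 dθ^2 with q1 = r, q2 = θ.
polar coordinates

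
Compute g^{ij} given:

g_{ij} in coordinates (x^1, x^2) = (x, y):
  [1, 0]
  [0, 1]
The metric is diagonal, so g^{ij} is diagonal with entries 1/g_{ii}: diag(1, 1).
g^{ij}:
  [1, 0]
  [0, 1]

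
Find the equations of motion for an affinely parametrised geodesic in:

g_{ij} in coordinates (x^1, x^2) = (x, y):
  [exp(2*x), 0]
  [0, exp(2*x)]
Geodesic equation: d^2x^k/dλ^2 + Γ^k_{ij} (dx^i/dλ)(dx^j/dλ) = 0.
Non-zero Christoffel symbols:
Γ^x_{x x} = 1
Γ^x_{y y} = -1
Γ^y_{x y} = 1
Substituting (the symmetric pair Γ^k_{ij}, Γ^k_{ji} combines into a factor 2):
d^2x/dλ^2 + (dx/dλ)^2 - (dy/dλ)^2 = 0
d^2y/dλ^2 + 2 (dx/dλ)(dy/dλ) = 0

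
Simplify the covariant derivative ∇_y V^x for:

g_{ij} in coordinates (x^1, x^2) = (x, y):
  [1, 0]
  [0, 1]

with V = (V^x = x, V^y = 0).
All Christoffel symbols are zero.
∇_y V^x = ∂_y V^x + Γ^x_{y j} V^j
  = (0) + (0)(x) + (0)(0)
  = 0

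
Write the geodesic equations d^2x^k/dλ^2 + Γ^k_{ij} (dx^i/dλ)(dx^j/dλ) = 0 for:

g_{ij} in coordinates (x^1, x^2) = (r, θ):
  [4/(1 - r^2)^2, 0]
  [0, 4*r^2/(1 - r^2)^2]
Geodesic equation: d^2x^k/dλ^2 + Γ^k_{ij} (dx^i/dλ)(dx^j/dλ) = 0.
Non-zero Christoffel symbols:
Γ^r_{r r} = 2*r/(1 - r^2)
Γ^r_{θ θ} = (r^3 + r)/(r^2 - 1)
Γ^θ_{r θ} = (-r^2 - 1)/(r^3 - r)
Substituting (the symmetric pair Γ^k_{ij}, Γ^k_{ji} combines into a factor 2):
d^2r/dλ^2 + (2*r/(1 - r^2)) (dr/dλ)^2 + ((r^3 + r)/(r^2 - 1)) (dθ/dλ)^2 = 0
d^2θ/dλ^2 + ((-2*r^2 - 2)/(r^3 - r)) (dr/dλ)(dθ/dλ) = 0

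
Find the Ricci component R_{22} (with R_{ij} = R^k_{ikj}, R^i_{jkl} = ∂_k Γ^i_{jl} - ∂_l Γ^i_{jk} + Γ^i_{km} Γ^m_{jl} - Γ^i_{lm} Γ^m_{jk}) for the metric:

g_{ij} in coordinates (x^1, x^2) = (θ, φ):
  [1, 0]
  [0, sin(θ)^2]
Non-zero Christoffel symbols (Γ^k_{ij} = Γ^k_{ji}):
Γ^θ_{φ φ} = -sin(2*θ)/2
Γ^φ_{θ φ} = 1/tan(θ)
R^θ_{φ θ φ} = ∂_θ Γ^θ_{φ φ} - ∂_φ Γ^θ_{φ θ} + Γ^θ_{θ m} Γ^m_{φ φ} - Γ^θ_{φ m} Γ^m_{φ θ}
  = (-cos(2*θ)) - (0) + (0) - (-cos(θ)^2) = sin(θ)^2
R^φ_{φ φ φ} = 0 (a repeated index in an antisymmetric pair)
R_{φφ} = R^θ_{φ θ φ} + R^φ_{φ φ φ} = (sin(θ)^2) + (0) = sin(θ)^2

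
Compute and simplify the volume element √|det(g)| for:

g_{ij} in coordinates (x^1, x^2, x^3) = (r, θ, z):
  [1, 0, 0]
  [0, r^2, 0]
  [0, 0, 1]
det(g) = r^2
√|det(g)| = r
Volume element: dV = r dr dθ dz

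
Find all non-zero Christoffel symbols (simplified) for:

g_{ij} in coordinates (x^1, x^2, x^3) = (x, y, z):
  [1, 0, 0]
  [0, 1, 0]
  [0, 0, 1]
Using Γ^k_{ij} = (1/2) g^{km} (∂_i g_{mj} + ∂_j g_{mi} - ∂_m g_{ij}); the metric is diagonal, so only the m = k term contributes.
Every metric component is constant, so all ∂_m g_{ij} = 0 and every Christoffel symbol vanishes.
All Christoffel symbols are zero.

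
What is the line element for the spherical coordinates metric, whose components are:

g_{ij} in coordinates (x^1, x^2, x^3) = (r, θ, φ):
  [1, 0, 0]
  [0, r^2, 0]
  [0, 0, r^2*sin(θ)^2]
ds^2 = g_{ij} dx^i dx^j; only the non-zero components contribute.
ds^2 = dr^2 + r^2 dθ^2 + r^2*sin(θ)^2 dφ^2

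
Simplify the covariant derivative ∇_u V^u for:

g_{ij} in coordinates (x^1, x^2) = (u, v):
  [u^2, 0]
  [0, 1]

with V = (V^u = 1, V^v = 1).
Non-zero Christoffel symbols:
Γ^u_{u u} = 1/u
∇_u V^u = ∂_u V^u + Γ^u_{u j} V^j
  = (0) + (1/u)(1) + (0)(1)
  = 1/u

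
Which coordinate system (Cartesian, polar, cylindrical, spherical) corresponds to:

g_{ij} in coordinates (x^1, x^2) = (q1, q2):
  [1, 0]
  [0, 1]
All components are constant and the metric is the identity, i.e. orthonormal rectilinear coordinates.
Cartesian (2D) coordinates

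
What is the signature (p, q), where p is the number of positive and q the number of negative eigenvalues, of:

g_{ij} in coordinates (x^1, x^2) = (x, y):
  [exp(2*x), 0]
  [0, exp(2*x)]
The metric is diagonal, so its eigenvalues are the diagonal entries: exp(2*x), exp(2*x) (at a generic point, where coordinate-dependent entries are positive).
2 positive, 0 negative.
(2, 0) - Riemannian (positive definite)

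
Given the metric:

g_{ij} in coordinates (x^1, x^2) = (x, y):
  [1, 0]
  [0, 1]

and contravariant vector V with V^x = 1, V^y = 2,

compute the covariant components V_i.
V_i = g_{ij} V^j:
V_x = (1)(1) + (0)(2) = 1
V_y = (0)(1) + (1)(2) = 2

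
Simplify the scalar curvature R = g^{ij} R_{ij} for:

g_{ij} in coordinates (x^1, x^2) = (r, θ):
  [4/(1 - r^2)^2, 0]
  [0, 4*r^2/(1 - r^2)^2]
Non-zero Christoffel symbols (Γ^k_{ij} = Γ^k_{ji}):
Γ^r_{r r} = 2*r/(1 - r^2)
Γ^r_{θ θ} = (r^3 + r)/(r^2 - 1)
Γ^θ_{r θ} = (-r^2 - 1)/(r^3 - r)
Ricci tensor (R_{ij} = R^k_{ikj}): R_{rr} = -4/(r^2 - 1)^2, R_{rθ} = 0, R_{θθ} = -4*r^2/(r^2 - 1)^2
Inverse metric: g^{rr} = (1 - r^2)^2/4, g^{θθ} = (1 - r^2)^2/(4*r^2)
R = g^{ij} R_{ij} = ((1 - r^2)^2/4)(-4/(r^2 - 1)^2) + ((1 - r^2)^2/(4*r^2))(-4*r^2/(r^2 - 1)^2) = -2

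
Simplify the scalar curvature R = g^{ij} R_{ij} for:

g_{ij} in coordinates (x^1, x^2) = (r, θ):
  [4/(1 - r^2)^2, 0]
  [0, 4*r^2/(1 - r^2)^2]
Non-zero Christoffel symbols (Γ^k_{ij} = Γ^k_{ji}):
Γ^r_{r r} = 2*r/(1 - r^2)
Γ^r_{θ θ} = (r^3 + r)/(r^2 - 1)
Γ^θ_{r θ} = (-r^2 - 1)/(r^3 - r)
Ricci tensor (R_{ij} = R^k_{ikj}): R_{rr} = -4/(r^2 - 1)^2, R_{rθ} = 0, R_{θθ} = -4*r^2/(r^2 - 1)^2
Inverse metric: g^{rr} = (1 - r^2)^2/4, g^{θθ} = (1 - r^2)^2/(4*r^2)
R = g^{ij} R_{ij} = ((1 - r^2)^2/4)(-4/(r^2 - 1)^2) + ((1 - r^2)^2/(4*r^2))(-4*r^2/(r^2 - 1)^2) = -2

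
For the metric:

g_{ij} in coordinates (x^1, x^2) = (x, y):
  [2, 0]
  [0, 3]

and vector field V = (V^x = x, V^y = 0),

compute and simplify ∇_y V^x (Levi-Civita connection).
All Christoffel symbols are zero.
∇_y V^x = ∂_y V^x + Γ^x_{y j} V^j
  = (0) + (0)(x) + (0)(0)
  = 0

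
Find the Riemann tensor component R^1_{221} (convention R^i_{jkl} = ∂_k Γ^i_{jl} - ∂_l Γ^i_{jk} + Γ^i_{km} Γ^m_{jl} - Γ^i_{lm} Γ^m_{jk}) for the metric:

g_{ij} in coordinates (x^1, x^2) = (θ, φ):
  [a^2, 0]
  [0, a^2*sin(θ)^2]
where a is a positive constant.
Non-zero Christoffel symbols (Γ^k_{ij} = Γ^k_{ji}):
Γ^θ_{φ φ} = -sin(2*θ)/2
Γ^φ_{θ φ} = 1/tan(θ)
R^θ_{φ φ θ} = ∂_φ Γ^θ_{φ θ} - ∂_θ Γ^θ_{φ φ} + Γ^θ_{φ m} Γ^m_{φ θ} - Γ^θ_{θ m} Γ^m_{φ φ}
  = (0) - (-cos(2*θ)) + (-cos(θ)^2) - (0) = -sin(θ)^2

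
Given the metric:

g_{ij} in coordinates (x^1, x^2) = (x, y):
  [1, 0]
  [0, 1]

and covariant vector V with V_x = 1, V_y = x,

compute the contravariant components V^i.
Inverse metric (diagonal): g^{xx} = 1, g^{yy} = 1
V^i = g^{ij} V_j:
V^x = (1)(1) + (0)(x) = 1
V^y = (0)(1) + (1)(x) = x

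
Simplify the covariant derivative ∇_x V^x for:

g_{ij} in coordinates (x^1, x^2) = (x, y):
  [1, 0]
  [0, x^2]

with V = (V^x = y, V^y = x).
Non-zero Christoffel symbols:
Γ^x_{y y} = -x
Γ^y_{x y} = 1/x
∇_x V^x = ∂_x V^x + Γ^x_{x j} V^j
  = (0) + (0)(y) + (0)(x)
  = 0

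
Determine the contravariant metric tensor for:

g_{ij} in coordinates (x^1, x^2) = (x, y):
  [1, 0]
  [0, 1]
The metric is diagonal, so g^{ij} is diagonal with entries 1/g_{ii}: diag(1, 1).
g^{ij}:
  [1, 0]
  [0, 1]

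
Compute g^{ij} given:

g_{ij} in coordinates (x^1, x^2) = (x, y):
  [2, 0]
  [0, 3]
The metric is diagonal, so g^{ij} is diagonal with entries 1/g_{ii}: diag(1/2, 1/3).
g^{ij}:
  [1/2, 0]
  [0, 1/3]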